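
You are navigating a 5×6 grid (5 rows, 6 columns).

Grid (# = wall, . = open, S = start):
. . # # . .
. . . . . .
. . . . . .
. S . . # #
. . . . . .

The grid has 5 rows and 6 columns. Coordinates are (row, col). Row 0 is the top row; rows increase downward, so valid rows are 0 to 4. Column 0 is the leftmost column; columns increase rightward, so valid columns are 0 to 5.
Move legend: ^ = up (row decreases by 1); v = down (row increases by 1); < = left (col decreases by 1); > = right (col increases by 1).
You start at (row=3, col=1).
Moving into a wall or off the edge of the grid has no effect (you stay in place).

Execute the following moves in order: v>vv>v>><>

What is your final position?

Start: (row=3, col=1)
  v (down): (row=3, col=1) -> (row=4, col=1)
  > (right): (row=4, col=1) -> (row=4, col=2)
  v (down): blocked, stay at (row=4, col=2)
  v (down): blocked, stay at (row=4, col=2)
  > (right): (row=4, col=2) -> (row=4, col=3)
  v (down): blocked, stay at (row=4, col=3)
  > (right): (row=4, col=3) -> (row=4, col=4)
  > (right): (row=4, col=4) -> (row=4, col=5)
  < (left): (row=4, col=5) -> (row=4, col=4)
  > (right): (row=4, col=4) -> (row=4, col=5)
Final: (row=4, col=5)

Answer: Final position: (row=4, col=5)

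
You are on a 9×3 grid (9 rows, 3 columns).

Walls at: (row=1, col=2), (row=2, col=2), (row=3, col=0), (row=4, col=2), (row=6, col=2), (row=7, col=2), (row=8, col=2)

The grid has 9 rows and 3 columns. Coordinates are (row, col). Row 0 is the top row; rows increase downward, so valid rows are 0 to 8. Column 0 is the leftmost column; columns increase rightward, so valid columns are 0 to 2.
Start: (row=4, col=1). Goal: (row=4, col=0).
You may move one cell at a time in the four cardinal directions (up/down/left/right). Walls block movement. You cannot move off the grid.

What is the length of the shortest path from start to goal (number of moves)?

BFS from (row=4, col=1) until reaching (row=4, col=0):
  Distance 0: (row=4, col=1)
  Distance 1: (row=3, col=1), (row=4, col=0), (row=5, col=1)  <- goal reached here
One shortest path (1 moves): (row=4, col=1) -> (row=4, col=0)

Answer: Shortest path length: 1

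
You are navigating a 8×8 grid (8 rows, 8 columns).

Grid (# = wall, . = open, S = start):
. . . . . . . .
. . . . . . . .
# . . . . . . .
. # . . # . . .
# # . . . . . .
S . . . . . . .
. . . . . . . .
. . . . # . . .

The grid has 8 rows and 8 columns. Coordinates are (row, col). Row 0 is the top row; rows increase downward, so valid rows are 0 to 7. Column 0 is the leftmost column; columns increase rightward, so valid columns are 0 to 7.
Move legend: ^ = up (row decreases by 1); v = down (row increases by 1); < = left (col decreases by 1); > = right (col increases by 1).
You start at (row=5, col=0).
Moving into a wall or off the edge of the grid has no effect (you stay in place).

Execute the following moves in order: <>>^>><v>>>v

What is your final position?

Answer: Final position: (row=6, col=6)

Derivation:
Start: (row=5, col=0)
  < (left): blocked, stay at (row=5, col=0)
  > (right): (row=5, col=0) -> (row=5, col=1)
  > (right): (row=5, col=1) -> (row=5, col=2)
  ^ (up): (row=5, col=2) -> (row=4, col=2)
  > (right): (row=4, col=2) -> (row=4, col=3)
  > (right): (row=4, col=3) -> (row=4, col=4)
  < (left): (row=4, col=4) -> (row=4, col=3)
  v (down): (row=4, col=3) -> (row=5, col=3)
  > (right): (row=5, col=3) -> (row=5, col=4)
  > (right): (row=5, col=4) -> (row=5, col=5)
  > (right): (row=5, col=5) -> (row=5, col=6)
  v (down): (row=5, col=6) -> (row=6, col=6)
Final: (row=6, col=6)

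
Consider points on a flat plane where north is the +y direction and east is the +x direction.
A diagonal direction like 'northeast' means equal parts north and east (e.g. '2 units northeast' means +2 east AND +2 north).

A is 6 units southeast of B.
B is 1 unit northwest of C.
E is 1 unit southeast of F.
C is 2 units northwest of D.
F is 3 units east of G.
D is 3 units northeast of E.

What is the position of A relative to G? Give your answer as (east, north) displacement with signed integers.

Answer: A is at (east=10, north=-1) relative to G.

Derivation:
Place G at the origin (east=0, north=0).
  F is 3 units east of G: delta (east=+3, north=+0); F at (east=3, north=0).
  E is 1 unit southeast of F: delta (east=+1, north=-1); E at (east=4, north=-1).
  D is 3 units northeast of E: delta (east=+3, north=+3); D at (east=7, north=2).
  C is 2 units northwest of D: delta (east=-2, north=+2); C at (east=5, north=4).
  B is 1 unit northwest of C: delta (east=-1, north=+1); B at (east=4, north=5).
  A is 6 units southeast of B: delta (east=+6, north=-6); A at (east=10, north=-1).
Therefore A relative to G: (east=10, north=-1).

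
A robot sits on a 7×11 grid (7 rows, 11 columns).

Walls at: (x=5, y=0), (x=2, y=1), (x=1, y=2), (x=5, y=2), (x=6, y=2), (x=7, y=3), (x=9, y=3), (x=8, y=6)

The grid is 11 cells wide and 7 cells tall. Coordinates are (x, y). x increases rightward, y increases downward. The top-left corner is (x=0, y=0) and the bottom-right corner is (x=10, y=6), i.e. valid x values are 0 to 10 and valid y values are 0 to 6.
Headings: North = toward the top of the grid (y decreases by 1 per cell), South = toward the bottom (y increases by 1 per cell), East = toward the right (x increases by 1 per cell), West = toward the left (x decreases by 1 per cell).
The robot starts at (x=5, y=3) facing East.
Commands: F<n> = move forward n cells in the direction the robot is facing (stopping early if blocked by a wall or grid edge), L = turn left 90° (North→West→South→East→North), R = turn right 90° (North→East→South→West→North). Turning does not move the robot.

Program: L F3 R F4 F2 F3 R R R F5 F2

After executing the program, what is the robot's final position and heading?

Start: (x=5, y=3), facing East
  L: turn left, now facing North
  F3: move forward 0/3 (blocked), now at (x=5, y=3)
  R: turn right, now facing East
  F4: move forward 1/4 (blocked), now at (x=6, y=3)
  F2: move forward 0/2 (blocked), now at (x=6, y=3)
  F3: move forward 0/3 (blocked), now at (x=6, y=3)
  R: turn right, now facing South
  R: turn right, now facing West
  R: turn right, now facing North
  F5: move forward 0/5 (blocked), now at (x=6, y=3)
  F2: move forward 0/2 (blocked), now at (x=6, y=3)
Final: (x=6, y=3), facing North

Answer: Final position: (x=6, y=3), facing North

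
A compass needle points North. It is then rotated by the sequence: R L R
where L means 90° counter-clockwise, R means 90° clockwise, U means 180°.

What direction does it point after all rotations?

Start: North
  R (right (90° clockwise)) -> East
  L (left (90° counter-clockwise)) -> North
  R (right (90° clockwise)) -> East
Final: East

Answer: Final heading: East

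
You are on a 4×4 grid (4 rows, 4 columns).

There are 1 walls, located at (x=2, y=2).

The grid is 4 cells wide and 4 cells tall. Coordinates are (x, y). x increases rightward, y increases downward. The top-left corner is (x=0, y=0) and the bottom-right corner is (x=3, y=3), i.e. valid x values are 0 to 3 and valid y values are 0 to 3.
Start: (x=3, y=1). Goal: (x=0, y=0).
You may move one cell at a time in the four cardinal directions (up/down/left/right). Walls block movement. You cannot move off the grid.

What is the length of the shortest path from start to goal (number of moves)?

BFS from (x=3, y=1) until reaching (x=0, y=0):
  Distance 0: (x=3, y=1)
  Distance 1: (x=3, y=0), (x=2, y=1), (x=3, y=2)
  Distance 2: (x=2, y=0), (x=1, y=1), (x=3, y=3)
  Distance 3: (x=1, y=0), (x=0, y=1), (x=1, y=2), (x=2, y=3)
  Distance 4: (x=0, y=0), (x=0, y=2), (x=1, y=3)  <- goal reached here
One shortest path (4 moves): (x=3, y=1) -> (x=2, y=1) -> (x=1, y=1) -> (x=0, y=1) -> (x=0, y=0)

Answer: Shortest path length: 4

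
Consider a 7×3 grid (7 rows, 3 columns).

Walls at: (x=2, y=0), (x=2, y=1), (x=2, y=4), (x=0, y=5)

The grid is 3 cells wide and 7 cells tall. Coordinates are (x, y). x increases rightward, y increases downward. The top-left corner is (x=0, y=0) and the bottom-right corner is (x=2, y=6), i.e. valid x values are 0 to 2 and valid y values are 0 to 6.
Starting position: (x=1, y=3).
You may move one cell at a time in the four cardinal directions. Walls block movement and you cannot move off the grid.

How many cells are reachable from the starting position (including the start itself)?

BFS flood-fill from (x=1, y=3):
  Distance 0: (x=1, y=3)
  Distance 1: (x=1, y=2), (x=0, y=3), (x=2, y=3), (x=1, y=4)
  Distance 2: (x=1, y=1), (x=0, y=2), (x=2, y=2), (x=0, y=4), (x=1, y=5)
  Distance 3: (x=1, y=0), (x=0, y=1), (x=2, y=5), (x=1, y=6)
  Distance 4: (x=0, y=0), (x=0, y=6), (x=2, y=6)
Total reachable: 17 (grid has 17 open cells total)

Answer: Reachable cells: 17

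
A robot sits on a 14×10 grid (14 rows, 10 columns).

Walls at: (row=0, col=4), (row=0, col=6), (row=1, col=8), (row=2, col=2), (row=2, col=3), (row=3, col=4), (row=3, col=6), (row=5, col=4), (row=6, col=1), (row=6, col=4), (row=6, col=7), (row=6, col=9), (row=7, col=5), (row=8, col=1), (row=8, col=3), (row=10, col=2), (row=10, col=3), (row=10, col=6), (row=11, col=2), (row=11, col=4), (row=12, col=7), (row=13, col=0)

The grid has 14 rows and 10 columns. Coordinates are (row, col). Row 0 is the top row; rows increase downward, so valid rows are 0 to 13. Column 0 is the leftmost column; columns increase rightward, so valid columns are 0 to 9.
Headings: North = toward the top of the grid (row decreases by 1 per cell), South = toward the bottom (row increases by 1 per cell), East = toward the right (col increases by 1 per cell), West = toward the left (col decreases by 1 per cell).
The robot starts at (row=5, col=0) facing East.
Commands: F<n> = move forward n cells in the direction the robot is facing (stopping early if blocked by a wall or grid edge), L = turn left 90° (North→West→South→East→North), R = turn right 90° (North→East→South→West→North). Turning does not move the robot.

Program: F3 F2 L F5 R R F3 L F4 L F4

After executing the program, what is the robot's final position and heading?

Start: (row=5, col=0), facing East
  F3: move forward 3, now at (row=5, col=3)
  F2: move forward 0/2 (blocked), now at (row=5, col=3)
  L: turn left, now facing North
  F5: move forward 2/5 (blocked), now at (row=3, col=3)
  R: turn right, now facing East
  R: turn right, now facing South
  F3: move forward 3, now at (row=6, col=3)
  L: turn left, now facing East
  F4: move forward 0/4 (blocked), now at (row=6, col=3)
  L: turn left, now facing North
  F4: move forward 3/4 (blocked), now at (row=3, col=3)
Final: (row=3, col=3), facing North

Answer: Final position: (row=3, col=3), facing North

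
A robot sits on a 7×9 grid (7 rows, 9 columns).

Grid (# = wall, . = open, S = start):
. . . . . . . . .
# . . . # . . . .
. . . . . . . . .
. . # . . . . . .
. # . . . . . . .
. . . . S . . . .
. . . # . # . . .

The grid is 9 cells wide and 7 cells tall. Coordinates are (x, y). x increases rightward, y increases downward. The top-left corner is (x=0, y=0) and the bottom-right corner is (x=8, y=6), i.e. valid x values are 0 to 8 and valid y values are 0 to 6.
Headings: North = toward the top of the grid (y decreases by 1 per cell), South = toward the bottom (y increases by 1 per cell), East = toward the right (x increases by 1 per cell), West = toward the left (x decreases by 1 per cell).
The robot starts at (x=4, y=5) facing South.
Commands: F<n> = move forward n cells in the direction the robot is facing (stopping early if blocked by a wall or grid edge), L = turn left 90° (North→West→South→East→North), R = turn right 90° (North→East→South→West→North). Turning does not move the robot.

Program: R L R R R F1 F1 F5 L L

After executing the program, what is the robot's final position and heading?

Answer: Final position: (x=8, y=5), facing West

Derivation:
Start: (x=4, y=5), facing South
  R: turn right, now facing West
  L: turn left, now facing South
  R: turn right, now facing West
  R: turn right, now facing North
  R: turn right, now facing East
  F1: move forward 1, now at (x=5, y=5)
  F1: move forward 1, now at (x=6, y=5)
  F5: move forward 2/5 (blocked), now at (x=8, y=5)
  L: turn left, now facing North
  L: turn left, now facing West
Final: (x=8, y=5), facing West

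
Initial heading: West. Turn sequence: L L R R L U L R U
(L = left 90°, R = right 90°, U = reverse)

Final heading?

Start: West
  L (left (90° counter-clockwise)) -> South
  L (left (90° counter-clockwise)) -> East
  R (right (90° clockwise)) -> South
  R (right (90° clockwise)) -> West
  L (left (90° counter-clockwise)) -> South
  U (U-turn (180°)) -> North
  L (left (90° counter-clockwise)) -> West
  R (right (90° clockwise)) -> North
  U (U-turn (180°)) -> South
Final: South

Answer: Final heading: South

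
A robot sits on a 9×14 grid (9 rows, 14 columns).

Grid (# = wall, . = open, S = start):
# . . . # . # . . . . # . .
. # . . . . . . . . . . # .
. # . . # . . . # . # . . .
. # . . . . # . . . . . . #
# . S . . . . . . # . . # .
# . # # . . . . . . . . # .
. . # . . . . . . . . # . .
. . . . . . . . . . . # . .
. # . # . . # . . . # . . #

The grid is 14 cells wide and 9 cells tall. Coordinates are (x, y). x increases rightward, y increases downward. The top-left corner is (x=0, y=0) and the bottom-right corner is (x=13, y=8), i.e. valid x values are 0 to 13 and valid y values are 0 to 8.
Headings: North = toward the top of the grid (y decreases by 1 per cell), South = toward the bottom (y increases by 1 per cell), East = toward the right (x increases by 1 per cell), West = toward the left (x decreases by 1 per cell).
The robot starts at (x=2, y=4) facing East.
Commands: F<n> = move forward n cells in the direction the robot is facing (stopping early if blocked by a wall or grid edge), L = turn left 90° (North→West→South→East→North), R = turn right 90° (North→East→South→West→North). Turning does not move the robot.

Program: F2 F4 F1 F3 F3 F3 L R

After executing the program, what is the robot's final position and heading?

Answer: Final position: (x=8, y=4), facing East

Derivation:
Start: (x=2, y=4), facing East
  F2: move forward 2, now at (x=4, y=4)
  F4: move forward 4, now at (x=8, y=4)
  F1: move forward 0/1 (blocked), now at (x=8, y=4)
  [×3]F3: move forward 0/3 (blocked), now at (x=8, y=4)
  L: turn left, now facing North
  R: turn right, now facing East
Final: (x=8, y=4), facing East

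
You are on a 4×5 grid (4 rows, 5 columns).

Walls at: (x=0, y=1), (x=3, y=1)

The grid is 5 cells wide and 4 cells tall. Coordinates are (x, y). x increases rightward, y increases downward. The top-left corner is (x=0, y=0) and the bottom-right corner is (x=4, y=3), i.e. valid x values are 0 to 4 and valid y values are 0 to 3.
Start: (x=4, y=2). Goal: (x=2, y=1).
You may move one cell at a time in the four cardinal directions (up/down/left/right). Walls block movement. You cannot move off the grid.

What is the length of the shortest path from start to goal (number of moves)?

Answer: Shortest path length: 3

Derivation:
BFS from (x=4, y=2) until reaching (x=2, y=1):
  Distance 0: (x=4, y=2)
  Distance 1: (x=4, y=1), (x=3, y=2), (x=4, y=3)
  Distance 2: (x=4, y=0), (x=2, y=2), (x=3, y=3)
  Distance 3: (x=3, y=0), (x=2, y=1), (x=1, y=2), (x=2, y=3)  <- goal reached here
One shortest path (3 moves): (x=4, y=2) -> (x=3, y=2) -> (x=2, y=2) -> (x=2, y=1)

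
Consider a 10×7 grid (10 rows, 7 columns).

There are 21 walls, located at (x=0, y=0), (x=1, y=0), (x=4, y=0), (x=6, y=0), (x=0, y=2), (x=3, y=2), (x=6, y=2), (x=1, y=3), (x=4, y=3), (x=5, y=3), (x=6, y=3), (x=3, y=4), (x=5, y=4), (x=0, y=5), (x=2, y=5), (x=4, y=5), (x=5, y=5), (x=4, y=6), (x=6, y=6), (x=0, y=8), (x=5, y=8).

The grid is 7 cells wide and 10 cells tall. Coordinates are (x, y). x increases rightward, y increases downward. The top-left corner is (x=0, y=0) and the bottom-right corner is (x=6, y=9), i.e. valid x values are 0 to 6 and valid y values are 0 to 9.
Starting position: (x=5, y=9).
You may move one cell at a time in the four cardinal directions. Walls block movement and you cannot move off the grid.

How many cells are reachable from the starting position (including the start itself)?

Answer: Reachable cells: 46

Derivation:
BFS flood-fill from (x=5, y=9):
  Distance 0: (x=5, y=9)
  Distance 1: (x=4, y=9), (x=6, y=9)
  Distance 2: (x=4, y=8), (x=6, y=8), (x=3, y=9)
  Distance 3: (x=4, y=7), (x=6, y=7), (x=3, y=8), (x=2, y=9)
  Distance 4: (x=3, y=7), (x=5, y=7), (x=2, y=8), (x=1, y=9)
  Distance 5: (x=3, y=6), (x=5, y=6), (x=2, y=7), (x=1, y=8), (x=0, y=9)
  Distance 6: (x=3, y=5), (x=2, y=6), (x=1, y=7)
  Distance 7: (x=1, y=6), (x=0, y=7)
  Distance 8: (x=1, y=5), (x=0, y=6)
  Distance 9: (x=1, y=4)
  Distance 10: (x=0, y=4), (x=2, y=4)
  Distance 11: (x=0, y=3), (x=2, y=3)
  Distance 12: (x=2, y=2), (x=3, y=3)
  Distance 13: (x=2, y=1), (x=1, y=2)
  Distance 14: (x=2, y=0), (x=1, y=1), (x=3, y=1)
  Distance 15: (x=3, y=0), (x=0, y=1), (x=4, y=1)
  Distance 16: (x=5, y=1), (x=4, y=2)
  Distance 17: (x=5, y=0), (x=6, y=1), (x=5, y=2)
Total reachable: 46 (grid has 49 open cells total)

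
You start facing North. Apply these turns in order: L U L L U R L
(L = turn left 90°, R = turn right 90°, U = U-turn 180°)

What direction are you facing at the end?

Start: North
  L (left (90° counter-clockwise)) -> West
  U (U-turn (180°)) -> East
  L (left (90° counter-clockwise)) -> North
  L (left (90° counter-clockwise)) -> West
  U (U-turn (180°)) -> East
  R (right (90° clockwise)) -> South
  L (left (90° counter-clockwise)) -> East
Final: East

Answer: Final heading: East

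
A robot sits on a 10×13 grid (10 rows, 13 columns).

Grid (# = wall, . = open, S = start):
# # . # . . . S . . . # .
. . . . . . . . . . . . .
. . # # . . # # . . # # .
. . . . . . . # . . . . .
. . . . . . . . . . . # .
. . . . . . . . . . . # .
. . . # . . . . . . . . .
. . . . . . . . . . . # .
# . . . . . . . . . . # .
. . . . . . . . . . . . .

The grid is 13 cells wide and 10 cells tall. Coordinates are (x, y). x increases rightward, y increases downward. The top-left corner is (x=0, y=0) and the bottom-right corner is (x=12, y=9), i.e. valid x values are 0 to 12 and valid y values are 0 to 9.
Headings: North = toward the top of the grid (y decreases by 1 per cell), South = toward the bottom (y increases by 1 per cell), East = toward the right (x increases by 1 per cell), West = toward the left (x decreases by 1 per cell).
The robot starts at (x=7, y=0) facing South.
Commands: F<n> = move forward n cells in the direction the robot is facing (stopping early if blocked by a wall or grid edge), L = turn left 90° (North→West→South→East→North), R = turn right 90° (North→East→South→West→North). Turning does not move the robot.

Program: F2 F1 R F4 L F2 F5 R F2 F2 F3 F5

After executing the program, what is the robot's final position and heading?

Answer: Final position: (x=0, y=1), facing West

Derivation:
Start: (x=7, y=0), facing South
  F2: move forward 1/2 (blocked), now at (x=7, y=1)
  F1: move forward 0/1 (blocked), now at (x=7, y=1)
  R: turn right, now facing West
  F4: move forward 4, now at (x=3, y=1)
  L: turn left, now facing South
  F2: move forward 0/2 (blocked), now at (x=3, y=1)
  F5: move forward 0/5 (blocked), now at (x=3, y=1)
  R: turn right, now facing West
  F2: move forward 2, now at (x=1, y=1)
  F2: move forward 1/2 (blocked), now at (x=0, y=1)
  F3: move forward 0/3 (blocked), now at (x=0, y=1)
  F5: move forward 0/5 (blocked), now at (x=0, y=1)
Final: (x=0, y=1), facing West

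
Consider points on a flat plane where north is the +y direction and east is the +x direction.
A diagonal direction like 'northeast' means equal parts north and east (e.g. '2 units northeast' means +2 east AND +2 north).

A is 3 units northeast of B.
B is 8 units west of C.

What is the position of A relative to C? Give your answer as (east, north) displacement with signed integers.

Answer: A is at (east=-5, north=3) relative to C.

Derivation:
Place C at the origin (east=0, north=0).
  B is 8 units west of C: delta (east=-8, north=+0); B at (east=-8, north=0).
  A is 3 units northeast of B: delta (east=+3, north=+3); A at (east=-5, north=3).
Therefore A relative to C: (east=-5, north=3).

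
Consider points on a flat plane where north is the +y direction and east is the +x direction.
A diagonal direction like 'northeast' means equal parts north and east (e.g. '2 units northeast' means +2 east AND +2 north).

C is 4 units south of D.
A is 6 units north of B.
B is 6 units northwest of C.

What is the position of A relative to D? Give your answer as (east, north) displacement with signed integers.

Answer: A is at (east=-6, north=8) relative to D.

Derivation:
Place D at the origin (east=0, north=0).
  C is 4 units south of D: delta (east=+0, north=-4); C at (east=0, north=-4).
  B is 6 units northwest of C: delta (east=-6, north=+6); B at (east=-6, north=2).
  A is 6 units north of B: delta (east=+0, north=+6); A at (east=-6, north=8).
Therefore A relative to D: (east=-6, north=8).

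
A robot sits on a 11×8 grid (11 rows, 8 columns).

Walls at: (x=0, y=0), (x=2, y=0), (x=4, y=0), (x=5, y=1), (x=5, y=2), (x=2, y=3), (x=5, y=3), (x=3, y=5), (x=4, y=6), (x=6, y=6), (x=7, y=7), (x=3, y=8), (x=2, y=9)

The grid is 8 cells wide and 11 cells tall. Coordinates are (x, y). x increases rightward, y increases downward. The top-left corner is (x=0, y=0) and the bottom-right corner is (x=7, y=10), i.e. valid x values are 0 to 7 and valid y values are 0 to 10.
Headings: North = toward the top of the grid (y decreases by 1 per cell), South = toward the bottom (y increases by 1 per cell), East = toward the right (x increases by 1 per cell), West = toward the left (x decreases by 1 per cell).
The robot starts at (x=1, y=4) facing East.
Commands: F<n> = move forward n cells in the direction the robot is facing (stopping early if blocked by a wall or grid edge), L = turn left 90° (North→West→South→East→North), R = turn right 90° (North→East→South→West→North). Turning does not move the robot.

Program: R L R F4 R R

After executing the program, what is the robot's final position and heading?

Answer: Final position: (x=1, y=8), facing North

Derivation:
Start: (x=1, y=4), facing East
  R: turn right, now facing South
  L: turn left, now facing East
  R: turn right, now facing South
  F4: move forward 4, now at (x=1, y=8)
  R: turn right, now facing West
  R: turn right, now facing North
Final: (x=1, y=8), facing North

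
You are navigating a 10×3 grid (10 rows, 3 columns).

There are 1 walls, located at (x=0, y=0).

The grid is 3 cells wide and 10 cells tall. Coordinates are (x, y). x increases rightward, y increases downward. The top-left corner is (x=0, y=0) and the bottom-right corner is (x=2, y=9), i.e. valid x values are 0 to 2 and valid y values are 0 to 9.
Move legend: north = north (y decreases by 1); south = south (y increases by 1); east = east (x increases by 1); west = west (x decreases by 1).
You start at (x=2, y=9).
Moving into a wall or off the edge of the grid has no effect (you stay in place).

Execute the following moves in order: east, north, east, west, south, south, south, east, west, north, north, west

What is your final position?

Start: (x=2, y=9)
  east (east): blocked, stay at (x=2, y=9)
  north (north): (x=2, y=9) -> (x=2, y=8)
  east (east): blocked, stay at (x=2, y=8)
  west (west): (x=2, y=8) -> (x=1, y=8)
  south (south): (x=1, y=8) -> (x=1, y=9)
  south (south): blocked, stay at (x=1, y=9)
  south (south): blocked, stay at (x=1, y=9)
  east (east): (x=1, y=9) -> (x=2, y=9)
  west (west): (x=2, y=9) -> (x=1, y=9)
  north (north): (x=1, y=9) -> (x=1, y=8)
  north (north): (x=1, y=8) -> (x=1, y=7)
  west (west): (x=1, y=7) -> (x=0, y=7)
Final: (x=0, y=7)

Answer: Final position: (x=0, y=7)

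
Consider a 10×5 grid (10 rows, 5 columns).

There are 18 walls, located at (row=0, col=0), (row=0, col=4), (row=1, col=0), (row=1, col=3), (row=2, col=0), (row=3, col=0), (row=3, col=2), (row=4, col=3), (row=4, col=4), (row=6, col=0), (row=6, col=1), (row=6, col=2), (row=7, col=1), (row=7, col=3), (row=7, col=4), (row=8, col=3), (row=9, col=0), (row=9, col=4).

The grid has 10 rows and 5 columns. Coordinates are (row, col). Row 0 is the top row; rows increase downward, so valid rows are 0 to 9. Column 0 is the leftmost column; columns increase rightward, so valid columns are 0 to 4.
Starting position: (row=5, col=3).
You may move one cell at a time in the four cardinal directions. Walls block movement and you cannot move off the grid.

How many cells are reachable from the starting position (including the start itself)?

BFS flood-fill from (row=5, col=3):
  Distance 0: (row=5, col=3)
  Distance 1: (row=5, col=2), (row=5, col=4), (row=6, col=3)
  Distance 2: (row=4, col=2), (row=5, col=1), (row=6, col=4)
  Distance 3: (row=4, col=1), (row=5, col=0)
  Distance 4: (row=3, col=1), (row=4, col=0)
  Distance 5: (row=2, col=1)
  Distance 6: (row=1, col=1), (row=2, col=2)
  Distance 7: (row=0, col=1), (row=1, col=2), (row=2, col=3)
  Distance 8: (row=0, col=2), (row=2, col=4), (row=3, col=3)
  Distance 9: (row=0, col=3), (row=1, col=4), (row=3, col=4)
Total reachable: 23 (grid has 32 open cells total)

Answer: Reachable cells: 23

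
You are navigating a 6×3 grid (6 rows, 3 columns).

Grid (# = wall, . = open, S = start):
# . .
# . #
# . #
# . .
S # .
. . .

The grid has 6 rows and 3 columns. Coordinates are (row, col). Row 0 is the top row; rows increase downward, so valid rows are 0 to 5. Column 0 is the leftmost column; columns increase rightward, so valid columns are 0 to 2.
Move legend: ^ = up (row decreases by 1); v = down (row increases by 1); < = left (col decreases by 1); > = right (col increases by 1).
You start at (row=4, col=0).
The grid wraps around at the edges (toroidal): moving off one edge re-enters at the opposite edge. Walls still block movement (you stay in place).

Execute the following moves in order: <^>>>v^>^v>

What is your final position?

Start: (row=4, col=0)
  < (left): (row=4, col=0) -> (row=4, col=2)
  ^ (up): (row=4, col=2) -> (row=3, col=2)
  [×3]> (right): blocked, stay at (row=3, col=2)
  v (down): (row=3, col=2) -> (row=4, col=2)
  ^ (up): (row=4, col=2) -> (row=3, col=2)
  > (right): blocked, stay at (row=3, col=2)
  ^ (up): blocked, stay at (row=3, col=2)
  v (down): (row=3, col=2) -> (row=4, col=2)
  > (right): (row=4, col=2) -> (row=4, col=0)
Final: (row=4, col=0)

Answer: Final position: (row=4, col=0)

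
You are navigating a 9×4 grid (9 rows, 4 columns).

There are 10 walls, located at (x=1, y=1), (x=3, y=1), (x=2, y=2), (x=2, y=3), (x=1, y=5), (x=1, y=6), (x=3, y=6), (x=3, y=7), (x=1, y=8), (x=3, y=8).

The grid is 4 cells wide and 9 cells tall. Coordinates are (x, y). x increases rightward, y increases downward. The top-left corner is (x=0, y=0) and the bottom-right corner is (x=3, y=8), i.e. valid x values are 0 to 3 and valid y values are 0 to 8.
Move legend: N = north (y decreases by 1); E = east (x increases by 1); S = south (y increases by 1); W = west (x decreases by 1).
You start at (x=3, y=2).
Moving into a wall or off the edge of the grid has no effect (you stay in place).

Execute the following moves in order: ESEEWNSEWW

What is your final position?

Answer: Final position: (x=3, y=3)

Derivation:
Start: (x=3, y=2)
  E (east): blocked, stay at (x=3, y=2)
  S (south): (x=3, y=2) -> (x=3, y=3)
  E (east): blocked, stay at (x=3, y=3)
  E (east): blocked, stay at (x=3, y=3)
  W (west): blocked, stay at (x=3, y=3)
  N (north): (x=3, y=3) -> (x=3, y=2)
  S (south): (x=3, y=2) -> (x=3, y=3)
  E (east): blocked, stay at (x=3, y=3)
  W (west): blocked, stay at (x=3, y=3)
  W (west): blocked, stay at (x=3, y=3)
Final: (x=3, y=3)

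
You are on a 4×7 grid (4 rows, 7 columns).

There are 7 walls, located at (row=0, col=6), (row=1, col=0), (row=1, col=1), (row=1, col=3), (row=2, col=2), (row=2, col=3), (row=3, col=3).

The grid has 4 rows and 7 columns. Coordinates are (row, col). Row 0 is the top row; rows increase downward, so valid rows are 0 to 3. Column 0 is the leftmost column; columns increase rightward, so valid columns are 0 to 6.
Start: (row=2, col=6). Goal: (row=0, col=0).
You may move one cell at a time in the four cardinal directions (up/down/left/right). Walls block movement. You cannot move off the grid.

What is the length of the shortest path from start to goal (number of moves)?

Answer: Shortest path length: 8

Derivation:
BFS from (row=2, col=6) until reaching (row=0, col=0):
  Distance 0: (row=2, col=6)
  Distance 1: (row=1, col=6), (row=2, col=5), (row=3, col=6)
  Distance 2: (row=1, col=5), (row=2, col=4), (row=3, col=5)
  Distance 3: (row=0, col=5), (row=1, col=4), (row=3, col=4)
  Distance 4: (row=0, col=4)
  Distance 5: (row=0, col=3)
  Distance 6: (row=0, col=2)
  Distance 7: (row=0, col=1), (row=1, col=2)
  Distance 8: (row=0, col=0)  <- goal reached here
One shortest path (8 moves): (row=2, col=6) -> (row=2, col=5) -> (row=2, col=4) -> (row=1, col=4) -> (row=0, col=4) -> (row=0, col=3) -> (row=0, col=2) -> (row=0, col=1) -> (row=0, col=0)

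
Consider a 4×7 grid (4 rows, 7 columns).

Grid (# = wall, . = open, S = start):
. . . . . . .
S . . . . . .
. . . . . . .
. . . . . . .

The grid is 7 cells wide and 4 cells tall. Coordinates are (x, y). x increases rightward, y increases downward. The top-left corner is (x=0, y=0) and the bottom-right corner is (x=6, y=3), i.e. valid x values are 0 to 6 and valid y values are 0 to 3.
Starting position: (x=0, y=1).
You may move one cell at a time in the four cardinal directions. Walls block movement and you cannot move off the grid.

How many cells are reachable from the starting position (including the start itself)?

Answer: Reachable cells: 28

Derivation:
BFS flood-fill from (x=0, y=1):
  Distance 0: (x=0, y=1)
  Distance 1: (x=0, y=0), (x=1, y=1), (x=0, y=2)
  Distance 2: (x=1, y=0), (x=2, y=1), (x=1, y=2), (x=0, y=3)
  Distance 3: (x=2, y=0), (x=3, y=1), (x=2, y=2), (x=1, y=3)
  Distance 4: (x=3, y=0), (x=4, y=1), (x=3, y=2), (x=2, y=3)
  Distance 5: (x=4, y=0), (x=5, y=1), (x=4, y=2), (x=3, y=3)
  Distance 6: (x=5, y=0), (x=6, y=1), (x=5, y=2), (x=4, y=3)
  Distance 7: (x=6, y=0), (x=6, y=2), (x=5, y=3)
  Distance 8: (x=6, y=3)
Total reachable: 28 (grid has 28 open cells total)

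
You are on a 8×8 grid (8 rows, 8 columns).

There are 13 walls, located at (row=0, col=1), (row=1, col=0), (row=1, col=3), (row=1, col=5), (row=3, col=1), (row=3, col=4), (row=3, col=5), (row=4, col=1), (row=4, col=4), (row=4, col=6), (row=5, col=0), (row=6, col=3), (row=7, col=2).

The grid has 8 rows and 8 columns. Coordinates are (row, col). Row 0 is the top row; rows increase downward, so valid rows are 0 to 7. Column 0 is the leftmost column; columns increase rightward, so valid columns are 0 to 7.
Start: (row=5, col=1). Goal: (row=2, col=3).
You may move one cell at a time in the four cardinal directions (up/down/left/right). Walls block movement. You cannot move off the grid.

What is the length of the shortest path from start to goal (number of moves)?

Answer: Shortest path length: 5

Derivation:
BFS from (row=5, col=1) until reaching (row=2, col=3):
  Distance 0: (row=5, col=1)
  Distance 1: (row=5, col=2), (row=6, col=1)
  Distance 2: (row=4, col=2), (row=5, col=3), (row=6, col=0), (row=6, col=2), (row=7, col=1)
  Distance 3: (row=3, col=2), (row=4, col=3), (row=5, col=4), (row=7, col=0)
  Distance 4: (row=2, col=2), (row=3, col=3), (row=5, col=5), (row=6, col=4)
  Distance 5: (row=1, col=2), (row=2, col=1), (row=2, col=3), (row=4, col=5), (row=5, col=6), (row=6, col=5), (row=7, col=4)  <- goal reached here
One shortest path (5 moves): (row=5, col=1) -> (row=5, col=2) -> (row=5, col=3) -> (row=4, col=3) -> (row=3, col=3) -> (row=2, col=3)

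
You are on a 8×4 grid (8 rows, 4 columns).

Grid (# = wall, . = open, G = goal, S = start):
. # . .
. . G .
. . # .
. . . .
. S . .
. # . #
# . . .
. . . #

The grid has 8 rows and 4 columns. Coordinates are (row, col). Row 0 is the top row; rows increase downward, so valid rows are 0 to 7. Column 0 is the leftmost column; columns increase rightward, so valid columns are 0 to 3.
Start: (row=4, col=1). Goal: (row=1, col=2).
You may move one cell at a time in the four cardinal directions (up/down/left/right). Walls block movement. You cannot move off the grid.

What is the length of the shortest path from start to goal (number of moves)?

BFS from (row=4, col=1) until reaching (row=1, col=2):
  Distance 0: (row=4, col=1)
  Distance 1: (row=3, col=1), (row=4, col=0), (row=4, col=2)
  Distance 2: (row=2, col=1), (row=3, col=0), (row=3, col=2), (row=4, col=3), (row=5, col=0), (row=5, col=2)
  Distance 3: (row=1, col=1), (row=2, col=0), (row=3, col=3), (row=6, col=2)
  Distance 4: (row=1, col=0), (row=1, col=2), (row=2, col=3), (row=6, col=1), (row=6, col=3), (row=7, col=2)  <- goal reached here
One shortest path (4 moves): (row=4, col=1) -> (row=3, col=1) -> (row=2, col=1) -> (row=1, col=1) -> (row=1, col=2)

Answer: Shortest path length: 4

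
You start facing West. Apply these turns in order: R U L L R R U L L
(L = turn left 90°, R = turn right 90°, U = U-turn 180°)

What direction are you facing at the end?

Answer: Final heading: South

Derivation:
Start: West
  R (right (90° clockwise)) -> North
  U (U-turn (180°)) -> South
  L (left (90° counter-clockwise)) -> East
  L (left (90° counter-clockwise)) -> North
  R (right (90° clockwise)) -> East
  R (right (90° clockwise)) -> South
  U (U-turn (180°)) -> North
  L (left (90° counter-clockwise)) -> West
  L (left (90° counter-clockwise)) -> South
Final: South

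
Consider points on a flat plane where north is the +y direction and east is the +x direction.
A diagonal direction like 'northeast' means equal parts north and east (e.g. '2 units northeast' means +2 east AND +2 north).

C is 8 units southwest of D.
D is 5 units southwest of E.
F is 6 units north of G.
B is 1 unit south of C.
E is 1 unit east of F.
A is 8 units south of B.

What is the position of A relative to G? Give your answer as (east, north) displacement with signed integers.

Answer: A is at (east=-12, north=-16) relative to G.

Derivation:
Place G at the origin (east=0, north=0).
  F is 6 units north of G: delta (east=+0, north=+6); F at (east=0, north=6).
  E is 1 unit east of F: delta (east=+1, north=+0); E at (east=1, north=6).
  D is 5 units southwest of E: delta (east=-5, north=-5); D at (east=-4, north=1).
  C is 8 units southwest of D: delta (east=-8, north=-8); C at (east=-12, north=-7).
  B is 1 unit south of C: delta (east=+0, north=-1); B at (east=-12, north=-8).
  A is 8 units south of B: delta (east=+0, north=-8); A at (east=-12, north=-16).
Therefore A relative to G: (east=-12, north=-16).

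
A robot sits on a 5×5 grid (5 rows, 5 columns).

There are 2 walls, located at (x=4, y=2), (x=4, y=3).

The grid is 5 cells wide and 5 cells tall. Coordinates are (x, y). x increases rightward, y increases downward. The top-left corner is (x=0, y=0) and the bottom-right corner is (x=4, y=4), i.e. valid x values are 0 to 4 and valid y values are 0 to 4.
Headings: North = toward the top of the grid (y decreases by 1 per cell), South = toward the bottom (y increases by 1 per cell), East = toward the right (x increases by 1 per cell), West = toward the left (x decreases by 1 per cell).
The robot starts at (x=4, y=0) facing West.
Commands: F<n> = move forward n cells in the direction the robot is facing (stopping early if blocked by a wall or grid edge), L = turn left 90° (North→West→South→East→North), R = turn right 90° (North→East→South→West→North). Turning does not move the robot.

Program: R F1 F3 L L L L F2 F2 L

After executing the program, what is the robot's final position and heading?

Start: (x=4, y=0), facing West
  R: turn right, now facing North
  F1: move forward 0/1 (blocked), now at (x=4, y=0)
  F3: move forward 0/3 (blocked), now at (x=4, y=0)
  L: turn left, now facing West
  L: turn left, now facing South
  L: turn left, now facing East
  L: turn left, now facing North
  F2: move forward 0/2 (blocked), now at (x=4, y=0)
  F2: move forward 0/2 (blocked), now at (x=4, y=0)
  L: turn left, now facing West
Final: (x=4, y=0), facing West

Answer: Final position: (x=4, y=0), facing West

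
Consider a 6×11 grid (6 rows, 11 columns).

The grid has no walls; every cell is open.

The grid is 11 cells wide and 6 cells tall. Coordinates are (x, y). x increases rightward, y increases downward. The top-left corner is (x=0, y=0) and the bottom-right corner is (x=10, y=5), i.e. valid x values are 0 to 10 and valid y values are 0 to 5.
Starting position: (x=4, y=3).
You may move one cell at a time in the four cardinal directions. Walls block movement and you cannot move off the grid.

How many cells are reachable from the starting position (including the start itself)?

Answer: Reachable cells: 66

Derivation:
BFS flood-fill from (x=4, y=3):
  Distance 0: (x=4, y=3)
  Distance 1: (x=4, y=2), (x=3, y=3), (x=5, y=3), (x=4, y=4)
  Distance 2: (x=4, y=1), (x=3, y=2), (x=5, y=2), (x=2, y=3), (x=6, y=3), (x=3, y=4), (x=5, y=4), (x=4, y=5)
  Distance 3: (x=4, y=0), (x=3, y=1), (x=5, y=1), (x=2, y=2), (x=6, y=2), (x=1, y=3), (x=7, y=3), (x=2, y=4), (x=6, y=4), (x=3, y=5), (x=5, y=5)
  Distance 4: (x=3, y=0), (x=5, y=0), (x=2, y=1), (x=6, y=1), (x=1, y=2), (x=7, y=2), (x=0, y=3), (x=8, y=3), (x=1, y=4), (x=7, y=4), (x=2, y=5), (x=6, y=5)
  Distance 5: (x=2, y=0), (x=6, y=0), (x=1, y=1), (x=7, y=1), (x=0, y=2), (x=8, y=2), (x=9, y=3), (x=0, y=4), (x=8, y=4), (x=1, y=5), (x=7, y=5)
  Distance 6: (x=1, y=0), (x=7, y=0), (x=0, y=1), (x=8, y=1), (x=9, y=2), (x=10, y=3), (x=9, y=4), (x=0, y=5), (x=8, y=5)
  Distance 7: (x=0, y=0), (x=8, y=0), (x=9, y=1), (x=10, y=2), (x=10, y=4), (x=9, y=5)
  Distance 8: (x=9, y=0), (x=10, y=1), (x=10, y=5)
  Distance 9: (x=10, y=0)
Total reachable: 66 (grid has 66 open cells total)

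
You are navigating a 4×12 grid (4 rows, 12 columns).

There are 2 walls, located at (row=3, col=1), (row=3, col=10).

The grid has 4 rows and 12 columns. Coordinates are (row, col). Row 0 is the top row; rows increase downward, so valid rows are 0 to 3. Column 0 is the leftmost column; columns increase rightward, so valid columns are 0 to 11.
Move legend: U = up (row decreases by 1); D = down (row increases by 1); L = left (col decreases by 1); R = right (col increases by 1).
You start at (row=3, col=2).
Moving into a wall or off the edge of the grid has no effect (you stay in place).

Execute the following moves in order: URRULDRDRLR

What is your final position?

Answer: Final position: (row=3, col=5)

Derivation:
Start: (row=3, col=2)
  U (up): (row=3, col=2) -> (row=2, col=2)
  R (right): (row=2, col=2) -> (row=2, col=3)
  R (right): (row=2, col=3) -> (row=2, col=4)
  U (up): (row=2, col=4) -> (row=1, col=4)
  L (left): (row=1, col=4) -> (row=1, col=3)
  D (down): (row=1, col=3) -> (row=2, col=3)
  R (right): (row=2, col=3) -> (row=2, col=4)
  D (down): (row=2, col=4) -> (row=3, col=4)
  R (right): (row=3, col=4) -> (row=3, col=5)
  L (left): (row=3, col=5) -> (row=3, col=4)
  R (right): (row=3, col=4) -> (row=3, col=5)
Final: (row=3, col=5)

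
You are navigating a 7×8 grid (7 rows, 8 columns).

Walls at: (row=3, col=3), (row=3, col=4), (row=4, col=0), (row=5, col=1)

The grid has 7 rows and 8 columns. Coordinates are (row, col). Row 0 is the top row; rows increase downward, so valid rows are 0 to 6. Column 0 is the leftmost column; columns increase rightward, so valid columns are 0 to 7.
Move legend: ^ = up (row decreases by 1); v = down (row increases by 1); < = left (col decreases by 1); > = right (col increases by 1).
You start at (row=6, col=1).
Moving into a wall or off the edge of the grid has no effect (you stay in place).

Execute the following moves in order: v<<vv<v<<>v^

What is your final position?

Answer: Final position: (row=6, col=1)

Derivation:
Start: (row=6, col=1)
  v (down): blocked, stay at (row=6, col=1)
  < (left): (row=6, col=1) -> (row=6, col=0)
  < (left): blocked, stay at (row=6, col=0)
  v (down): blocked, stay at (row=6, col=0)
  v (down): blocked, stay at (row=6, col=0)
  < (left): blocked, stay at (row=6, col=0)
  v (down): blocked, stay at (row=6, col=0)
  < (left): blocked, stay at (row=6, col=0)
  < (left): blocked, stay at (row=6, col=0)
  > (right): (row=6, col=0) -> (row=6, col=1)
  v (down): blocked, stay at (row=6, col=1)
  ^ (up): blocked, stay at (row=6, col=1)
Final: (row=6, col=1)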